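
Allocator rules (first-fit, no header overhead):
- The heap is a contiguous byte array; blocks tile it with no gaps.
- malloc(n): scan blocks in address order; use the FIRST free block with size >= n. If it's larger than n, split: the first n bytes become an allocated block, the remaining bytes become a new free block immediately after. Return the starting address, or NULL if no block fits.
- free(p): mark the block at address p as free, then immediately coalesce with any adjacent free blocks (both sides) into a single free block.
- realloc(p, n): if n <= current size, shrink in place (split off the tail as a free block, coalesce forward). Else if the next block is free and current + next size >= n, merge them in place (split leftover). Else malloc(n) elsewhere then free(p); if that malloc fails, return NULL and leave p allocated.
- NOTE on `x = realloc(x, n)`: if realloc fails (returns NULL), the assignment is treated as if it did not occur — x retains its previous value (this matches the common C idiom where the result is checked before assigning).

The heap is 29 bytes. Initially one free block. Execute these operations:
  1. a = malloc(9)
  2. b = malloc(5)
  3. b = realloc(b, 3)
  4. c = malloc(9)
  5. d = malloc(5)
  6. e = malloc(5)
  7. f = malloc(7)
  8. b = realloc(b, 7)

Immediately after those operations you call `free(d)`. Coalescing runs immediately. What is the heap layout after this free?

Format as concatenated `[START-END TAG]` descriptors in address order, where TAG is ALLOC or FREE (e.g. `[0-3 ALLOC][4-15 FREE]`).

Op 1: a = malloc(9) -> a = 0; heap: [0-8 ALLOC][9-28 FREE]
Op 2: b = malloc(5) -> b = 9; heap: [0-8 ALLOC][9-13 ALLOC][14-28 FREE]
Op 3: b = realloc(b, 3) -> b = 9; heap: [0-8 ALLOC][9-11 ALLOC][12-28 FREE]
Op 4: c = malloc(9) -> c = 12; heap: [0-8 ALLOC][9-11 ALLOC][12-20 ALLOC][21-28 FREE]
Op 5: d = malloc(5) -> d = 21; heap: [0-8 ALLOC][9-11 ALLOC][12-20 ALLOC][21-25 ALLOC][26-28 FREE]
Op 6: e = malloc(5) -> e = NULL; heap: [0-8 ALLOC][9-11 ALLOC][12-20 ALLOC][21-25 ALLOC][26-28 FREE]
Op 7: f = malloc(7) -> f = NULL; heap: [0-8 ALLOC][9-11 ALLOC][12-20 ALLOC][21-25 ALLOC][26-28 FREE]
Op 8: b = realloc(b, 7) -> NULL (b unchanged); heap: [0-8 ALLOC][9-11 ALLOC][12-20 ALLOC][21-25 ALLOC][26-28 FREE]
free(d): d = 21 -> block [21-25 ALLOC]; mark free, coalesce with adjacent free neighbors -> [0-8 ALLOC][9-11 ALLOC][12-20 ALLOC][21-28 FREE]

Answer: [0-8 ALLOC][9-11 ALLOC][12-20 ALLOC][21-28 FREE]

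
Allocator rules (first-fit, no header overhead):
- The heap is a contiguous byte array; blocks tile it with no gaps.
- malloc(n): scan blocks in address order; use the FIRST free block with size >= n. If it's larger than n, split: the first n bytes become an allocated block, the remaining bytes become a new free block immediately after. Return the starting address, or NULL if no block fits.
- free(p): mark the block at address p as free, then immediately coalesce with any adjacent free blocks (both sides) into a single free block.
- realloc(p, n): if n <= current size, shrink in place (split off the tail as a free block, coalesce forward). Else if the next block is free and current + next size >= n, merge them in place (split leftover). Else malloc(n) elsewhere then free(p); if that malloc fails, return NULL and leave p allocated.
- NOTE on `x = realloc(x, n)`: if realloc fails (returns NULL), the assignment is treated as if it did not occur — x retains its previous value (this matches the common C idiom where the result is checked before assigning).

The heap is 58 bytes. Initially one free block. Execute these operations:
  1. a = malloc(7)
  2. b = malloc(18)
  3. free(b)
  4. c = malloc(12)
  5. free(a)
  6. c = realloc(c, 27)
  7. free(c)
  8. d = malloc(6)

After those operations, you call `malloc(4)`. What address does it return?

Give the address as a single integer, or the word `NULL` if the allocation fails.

Op 1: a = malloc(7) -> a = 0; heap: [0-6 ALLOC][7-57 FREE]
Op 2: b = malloc(18) -> b = 7; heap: [0-6 ALLOC][7-24 ALLOC][25-57 FREE]
Op 3: free(b) -> (freed b); heap: [0-6 ALLOC][7-57 FREE]
Op 4: c = malloc(12) -> c = 7; heap: [0-6 ALLOC][7-18 ALLOC][19-57 FREE]
Op 5: free(a) -> (freed a); heap: [0-6 FREE][7-18 ALLOC][19-57 FREE]
Op 6: c = realloc(c, 27) -> c = 7; heap: [0-6 FREE][7-33 ALLOC][34-57 FREE]
Op 7: free(c) -> (freed c); heap: [0-57 FREE]
Op 8: d = malloc(6) -> d = 0; heap: [0-5 ALLOC][6-57 FREE]
malloc(4): first-fit scan over [0-5 ALLOC][6-57 FREE] -> 6

Answer: 6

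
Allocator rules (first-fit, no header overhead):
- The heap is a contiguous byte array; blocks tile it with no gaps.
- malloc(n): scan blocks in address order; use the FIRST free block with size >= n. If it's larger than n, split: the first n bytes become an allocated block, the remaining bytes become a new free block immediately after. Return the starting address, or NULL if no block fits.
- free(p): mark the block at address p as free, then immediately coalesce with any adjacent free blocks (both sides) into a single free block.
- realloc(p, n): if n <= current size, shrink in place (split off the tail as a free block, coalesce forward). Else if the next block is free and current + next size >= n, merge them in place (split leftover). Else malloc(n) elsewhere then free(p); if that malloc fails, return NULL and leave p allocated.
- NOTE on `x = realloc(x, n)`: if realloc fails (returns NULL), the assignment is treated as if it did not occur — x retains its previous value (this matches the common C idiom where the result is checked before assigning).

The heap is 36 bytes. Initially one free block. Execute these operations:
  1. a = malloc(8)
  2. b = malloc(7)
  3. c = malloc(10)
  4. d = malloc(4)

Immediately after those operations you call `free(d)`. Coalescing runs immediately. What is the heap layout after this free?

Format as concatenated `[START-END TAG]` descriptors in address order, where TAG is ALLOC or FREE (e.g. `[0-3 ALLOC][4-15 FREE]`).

Answer: [0-7 ALLOC][8-14 ALLOC][15-24 ALLOC][25-35 FREE]

Derivation:
Op 1: a = malloc(8) -> a = 0; heap: [0-7 ALLOC][8-35 FREE]
Op 2: b = malloc(7) -> b = 8; heap: [0-7 ALLOC][8-14 ALLOC][15-35 FREE]
Op 3: c = malloc(10) -> c = 15; heap: [0-7 ALLOC][8-14 ALLOC][15-24 ALLOC][25-35 FREE]
Op 4: d = malloc(4) -> d = 25; heap: [0-7 ALLOC][8-14 ALLOC][15-24 ALLOC][25-28 ALLOC][29-35 FREE]
free(d): d = 25 -> block [25-28 ALLOC]; mark free, coalesce with adjacent free neighbors -> [0-7 ALLOC][8-14 ALLOC][15-24 ALLOC][25-35 FREE]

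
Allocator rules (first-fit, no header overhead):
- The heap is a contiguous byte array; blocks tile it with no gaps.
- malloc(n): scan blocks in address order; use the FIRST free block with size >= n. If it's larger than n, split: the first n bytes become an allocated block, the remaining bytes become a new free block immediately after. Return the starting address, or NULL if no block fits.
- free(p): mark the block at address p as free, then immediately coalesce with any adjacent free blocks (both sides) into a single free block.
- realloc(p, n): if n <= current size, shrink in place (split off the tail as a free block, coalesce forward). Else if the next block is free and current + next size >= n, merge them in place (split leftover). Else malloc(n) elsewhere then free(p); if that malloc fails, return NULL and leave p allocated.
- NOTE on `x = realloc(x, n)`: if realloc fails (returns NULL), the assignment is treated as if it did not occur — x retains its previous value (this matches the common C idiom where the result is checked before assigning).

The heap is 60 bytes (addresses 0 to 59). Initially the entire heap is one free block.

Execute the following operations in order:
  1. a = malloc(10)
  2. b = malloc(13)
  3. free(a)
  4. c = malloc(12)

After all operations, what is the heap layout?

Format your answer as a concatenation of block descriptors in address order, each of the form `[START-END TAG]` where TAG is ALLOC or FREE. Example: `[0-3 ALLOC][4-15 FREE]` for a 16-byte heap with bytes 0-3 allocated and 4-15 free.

Answer: [0-9 FREE][10-22 ALLOC][23-34 ALLOC][35-59 FREE]

Derivation:
Op 1: a = malloc(10) -> a = 0; heap: [0-9 ALLOC][10-59 FREE]
Op 2: b = malloc(13) -> b = 10; heap: [0-9 ALLOC][10-22 ALLOC][23-59 FREE]
Op 3: free(a) -> (freed a); heap: [0-9 FREE][10-22 ALLOC][23-59 FREE]
Op 4: c = malloc(12) -> c = 23; heap: [0-9 FREE][10-22 ALLOC][23-34 ALLOC][35-59 FREE]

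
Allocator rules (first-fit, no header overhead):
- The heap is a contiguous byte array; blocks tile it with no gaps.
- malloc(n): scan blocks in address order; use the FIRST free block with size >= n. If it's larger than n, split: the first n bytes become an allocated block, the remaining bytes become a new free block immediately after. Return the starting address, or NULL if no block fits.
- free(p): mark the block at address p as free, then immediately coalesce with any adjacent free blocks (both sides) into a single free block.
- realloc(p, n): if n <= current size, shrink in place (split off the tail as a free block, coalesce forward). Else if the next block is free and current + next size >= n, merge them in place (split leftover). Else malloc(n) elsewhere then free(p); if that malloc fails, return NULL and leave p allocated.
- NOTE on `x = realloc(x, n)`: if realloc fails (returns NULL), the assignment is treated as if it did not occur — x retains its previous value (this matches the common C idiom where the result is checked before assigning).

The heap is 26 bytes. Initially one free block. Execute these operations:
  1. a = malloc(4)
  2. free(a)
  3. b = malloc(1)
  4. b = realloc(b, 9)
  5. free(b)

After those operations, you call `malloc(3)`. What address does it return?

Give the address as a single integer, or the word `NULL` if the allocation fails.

Op 1: a = malloc(4) -> a = 0; heap: [0-3 ALLOC][4-25 FREE]
Op 2: free(a) -> (freed a); heap: [0-25 FREE]
Op 3: b = malloc(1) -> b = 0; heap: [0-0 ALLOC][1-25 FREE]
Op 4: b = realloc(b, 9) -> b = 0; heap: [0-8 ALLOC][9-25 FREE]
Op 5: free(b) -> (freed b); heap: [0-25 FREE]
malloc(3): first-fit scan over [0-25 FREE] -> 0

Answer: 0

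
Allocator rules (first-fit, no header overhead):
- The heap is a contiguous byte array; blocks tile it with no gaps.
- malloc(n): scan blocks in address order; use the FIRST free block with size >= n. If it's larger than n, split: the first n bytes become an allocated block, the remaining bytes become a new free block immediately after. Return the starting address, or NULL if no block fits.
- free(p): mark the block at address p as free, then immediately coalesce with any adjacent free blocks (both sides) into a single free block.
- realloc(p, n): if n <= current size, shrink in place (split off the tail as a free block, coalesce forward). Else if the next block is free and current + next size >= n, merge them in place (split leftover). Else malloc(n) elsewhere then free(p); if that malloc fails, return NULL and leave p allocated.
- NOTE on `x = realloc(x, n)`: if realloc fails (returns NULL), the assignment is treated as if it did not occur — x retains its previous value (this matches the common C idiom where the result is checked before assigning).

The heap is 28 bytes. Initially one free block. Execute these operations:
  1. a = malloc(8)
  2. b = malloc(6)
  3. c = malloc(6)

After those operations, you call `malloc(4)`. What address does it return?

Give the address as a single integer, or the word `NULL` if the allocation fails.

Answer: 20

Derivation:
Op 1: a = malloc(8) -> a = 0; heap: [0-7 ALLOC][8-27 FREE]
Op 2: b = malloc(6) -> b = 8; heap: [0-7 ALLOC][8-13 ALLOC][14-27 FREE]
Op 3: c = malloc(6) -> c = 14; heap: [0-7 ALLOC][8-13 ALLOC][14-19 ALLOC][20-27 FREE]
malloc(4): first-fit scan over [0-7 ALLOC][8-13 ALLOC][14-19 ALLOC][20-27 FREE] -> 20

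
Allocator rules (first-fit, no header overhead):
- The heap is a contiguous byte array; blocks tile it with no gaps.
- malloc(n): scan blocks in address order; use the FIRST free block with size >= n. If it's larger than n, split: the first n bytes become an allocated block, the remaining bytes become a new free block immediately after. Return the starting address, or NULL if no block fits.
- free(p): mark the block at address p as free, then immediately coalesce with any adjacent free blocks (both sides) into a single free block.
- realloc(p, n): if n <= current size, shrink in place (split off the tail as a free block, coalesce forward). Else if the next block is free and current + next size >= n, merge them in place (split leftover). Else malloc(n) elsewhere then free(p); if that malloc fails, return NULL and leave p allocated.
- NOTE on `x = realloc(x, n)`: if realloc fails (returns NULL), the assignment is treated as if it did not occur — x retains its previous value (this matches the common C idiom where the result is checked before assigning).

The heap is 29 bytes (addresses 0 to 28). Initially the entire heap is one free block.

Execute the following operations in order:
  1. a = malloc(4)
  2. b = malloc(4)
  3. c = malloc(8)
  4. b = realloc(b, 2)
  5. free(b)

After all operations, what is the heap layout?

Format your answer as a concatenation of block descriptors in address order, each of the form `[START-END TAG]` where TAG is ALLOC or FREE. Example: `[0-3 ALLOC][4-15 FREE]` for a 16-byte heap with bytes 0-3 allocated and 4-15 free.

Op 1: a = malloc(4) -> a = 0; heap: [0-3 ALLOC][4-28 FREE]
Op 2: b = malloc(4) -> b = 4; heap: [0-3 ALLOC][4-7 ALLOC][8-28 FREE]
Op 3: c = malloc(8) -> c = 8; heap: [0-3 ALLOC][4-7 ALLOC][8-15 ALLOC][16-28 FREE]
Op 4: b = realloc(b, 2) -> b = 4; heap: [0-3 ALLOC][4-5 ALLOC][6-7 FREE][8-15 ALLOC][16-28 FREE]
Op 5: free(b) -> (freed b); heap: [0-3 ALLOC][4-7 FREE][8-15 ALLOC][16-28 FREE]

Answer: [0-3 ALLOC][4-7 FREE][8-15 ALLOC][16-28 FREE]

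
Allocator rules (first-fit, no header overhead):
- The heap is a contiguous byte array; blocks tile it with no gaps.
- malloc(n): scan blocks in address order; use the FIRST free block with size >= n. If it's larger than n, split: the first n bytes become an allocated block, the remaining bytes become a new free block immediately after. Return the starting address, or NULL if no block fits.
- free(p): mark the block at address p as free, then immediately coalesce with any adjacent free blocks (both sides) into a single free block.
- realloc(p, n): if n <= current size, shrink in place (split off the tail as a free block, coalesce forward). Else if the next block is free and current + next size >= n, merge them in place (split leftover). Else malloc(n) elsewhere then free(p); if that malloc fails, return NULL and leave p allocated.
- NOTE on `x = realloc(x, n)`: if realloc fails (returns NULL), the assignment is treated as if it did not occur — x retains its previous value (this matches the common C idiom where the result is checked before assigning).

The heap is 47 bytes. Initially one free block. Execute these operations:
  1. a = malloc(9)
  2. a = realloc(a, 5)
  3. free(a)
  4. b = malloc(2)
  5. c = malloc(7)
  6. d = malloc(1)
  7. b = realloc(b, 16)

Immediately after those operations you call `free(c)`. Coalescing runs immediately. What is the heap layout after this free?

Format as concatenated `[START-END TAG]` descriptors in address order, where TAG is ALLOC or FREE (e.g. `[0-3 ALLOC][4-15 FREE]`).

Op 1: a = malloc(9) -> a = 0; heap: [0-8 ALLOC][9-46 FREE]
Op 2: a = realloc(a, 5) -> a = 0; heap: [0-4 ALLOC][5-46 FREE]
Op 3: free(a) -> (freed a); heap: [0-46 FREE]
Op 4: b = malloc(2) -> b = 0; heap: [0-1 ALLOC][2-46 FREE]
Op 5: c = malloc(7) -> c = 2; heap: [0-1 ALLOC][2-8 ALLOC][9-46 FREE]
Op 6: d = malloc(1) -> d = 9; heap: [0-1 ALLOC][2-8 ALLOC][9-9 ALLOC][10-46 FREE]
Op 7: b = realloc(b, 16) -> b = 10; heap: [0-1 FREE][2-8 ALLOC][9-9 ALLOC][10-25 ALLOC][26-46 FREE]
free(c): c = 2 -> block [2-8 ALLOC]; mark free, coalesce with adjacent free neighbors -> [0-8 FREE][9-9 ALLOC][10-25 ALLOC][26-46 FREE]

Answer: [0-8 FREE][9-9 ALLOC][10-25 ALLOC][26-46 FREE]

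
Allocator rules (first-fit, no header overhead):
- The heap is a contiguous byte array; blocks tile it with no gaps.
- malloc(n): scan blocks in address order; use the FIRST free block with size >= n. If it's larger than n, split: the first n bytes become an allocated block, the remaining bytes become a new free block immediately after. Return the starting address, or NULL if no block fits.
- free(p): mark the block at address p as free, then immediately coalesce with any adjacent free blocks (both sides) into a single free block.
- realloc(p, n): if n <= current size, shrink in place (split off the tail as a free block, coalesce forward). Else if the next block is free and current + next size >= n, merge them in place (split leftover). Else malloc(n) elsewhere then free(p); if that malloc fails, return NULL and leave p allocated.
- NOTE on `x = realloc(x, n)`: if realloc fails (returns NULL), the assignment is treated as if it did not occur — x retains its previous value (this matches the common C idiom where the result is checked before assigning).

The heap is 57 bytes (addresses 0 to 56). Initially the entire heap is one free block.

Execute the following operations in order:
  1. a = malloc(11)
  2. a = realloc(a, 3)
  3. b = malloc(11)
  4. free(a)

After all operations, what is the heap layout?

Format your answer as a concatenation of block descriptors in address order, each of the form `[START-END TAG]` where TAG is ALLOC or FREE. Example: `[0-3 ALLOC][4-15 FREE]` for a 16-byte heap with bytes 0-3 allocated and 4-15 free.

Op 1: a = malloc(11) -> a = 0; heap: [0-10 ALLOC][11-56 FREE]
Op 2: a = realloc(a, 3) -> a = 0; heap: [0-2 ALLOC][3-56 FREE]
Op 3: b = malloc(11) -> b = 3; heap: [0-2 ALLOC][3-13 ALLOC][14-56 FREE]
Op 4: free(a) -> (freed a); heap: [0-2 FREE][3-13 ALLOC][14-56 FREE]

Answer: [0-2 FREE][3-13 ALLOC][14-56 FREE]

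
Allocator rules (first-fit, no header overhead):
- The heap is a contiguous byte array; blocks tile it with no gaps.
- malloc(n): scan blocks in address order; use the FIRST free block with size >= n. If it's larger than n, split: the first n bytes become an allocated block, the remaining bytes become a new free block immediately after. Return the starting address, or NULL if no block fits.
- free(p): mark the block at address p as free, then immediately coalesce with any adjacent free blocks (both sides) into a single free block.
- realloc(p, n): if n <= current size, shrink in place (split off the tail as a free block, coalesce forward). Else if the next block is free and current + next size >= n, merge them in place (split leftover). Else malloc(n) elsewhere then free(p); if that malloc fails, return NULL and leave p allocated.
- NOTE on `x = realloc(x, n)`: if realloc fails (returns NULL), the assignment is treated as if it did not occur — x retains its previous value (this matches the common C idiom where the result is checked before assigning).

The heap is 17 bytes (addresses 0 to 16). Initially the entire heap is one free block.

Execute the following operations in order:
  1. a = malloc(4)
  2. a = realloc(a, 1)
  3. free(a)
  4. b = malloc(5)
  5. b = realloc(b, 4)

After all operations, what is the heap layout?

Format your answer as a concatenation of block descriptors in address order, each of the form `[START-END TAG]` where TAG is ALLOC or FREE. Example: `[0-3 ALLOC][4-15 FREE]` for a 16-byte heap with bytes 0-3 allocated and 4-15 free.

Answer: [0-3 ALLOC][4-16 FREE]

Derivation:
Op 1: a = malloc(4) -> a = 0; heap: [0-3 ALLOC][4-16 FREE]
Op 2: a = realloc(a, 1) -> a = 0; heap: [0-0 ALLOC][1-16 FREE]
Op 3: free(a) -> (freed a); heap: [0-16 FREE]
Op 4: b = malloc(5) -> b = 0; heap: [0-4 ALLOC][5-16 FREE]
Op 5: b = realloc(b, 4) -> b = 0; heap: [0-3 ALLOC][4-16 FREE]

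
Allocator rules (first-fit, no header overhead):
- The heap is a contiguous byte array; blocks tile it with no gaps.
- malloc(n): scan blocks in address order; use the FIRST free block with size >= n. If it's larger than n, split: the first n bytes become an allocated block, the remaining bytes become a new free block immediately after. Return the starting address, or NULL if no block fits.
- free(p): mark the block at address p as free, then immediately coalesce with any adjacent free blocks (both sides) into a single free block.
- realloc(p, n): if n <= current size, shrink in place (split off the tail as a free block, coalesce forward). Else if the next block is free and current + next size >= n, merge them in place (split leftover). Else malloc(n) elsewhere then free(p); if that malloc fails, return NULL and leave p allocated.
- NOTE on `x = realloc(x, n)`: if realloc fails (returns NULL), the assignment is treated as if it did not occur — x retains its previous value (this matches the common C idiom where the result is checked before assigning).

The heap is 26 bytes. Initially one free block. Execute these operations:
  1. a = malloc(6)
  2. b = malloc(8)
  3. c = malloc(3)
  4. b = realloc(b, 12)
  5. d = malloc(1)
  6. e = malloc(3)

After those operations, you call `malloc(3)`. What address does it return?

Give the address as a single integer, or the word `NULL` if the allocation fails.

Answer: 21

Derivation:
Op 1: a = malloc(6) -> a = 0; heap: [0-5 ALLOC][6-25 FREE]
Op 2: b = malloc(8) -> b = 6; heap: [0-5 ALLOC][6-13 ALLOC][14-25 FREE]
Op 3: c = malloc(3) -> c = 14; heap: [0-5 ALLOC][6-13 ALLOC][14-16 ALLOC][17-25 FREE]
Op 4: b = realloc(b, 12) -> NULL (b unchanged); heap: [0-5 ALLOC][6-13 ALLOC][14-16 ALLOC][17-25 FREE]
Op 5: d = malloc(1) -> d = 17; heap: [0-5 ALLOC][6-13 ALLOC][14-16 ALLOC][17-17 ALLOC][18-25 FREE]
Op 6: e = malloc(3) -> e = 18; heap: [0-5 ALLOC][6-13 ALLOC][14-16 ALLOC][17-17 ALLOC][18-20 ALLOC][21-25 FREE]
malloc(3): first-fit scan over [0-5 ALLOC][6-13 ALLOC][14-16 ALLOC][17-17 ALLOC][18-20 ALLOC][21-25 FREE] -> 21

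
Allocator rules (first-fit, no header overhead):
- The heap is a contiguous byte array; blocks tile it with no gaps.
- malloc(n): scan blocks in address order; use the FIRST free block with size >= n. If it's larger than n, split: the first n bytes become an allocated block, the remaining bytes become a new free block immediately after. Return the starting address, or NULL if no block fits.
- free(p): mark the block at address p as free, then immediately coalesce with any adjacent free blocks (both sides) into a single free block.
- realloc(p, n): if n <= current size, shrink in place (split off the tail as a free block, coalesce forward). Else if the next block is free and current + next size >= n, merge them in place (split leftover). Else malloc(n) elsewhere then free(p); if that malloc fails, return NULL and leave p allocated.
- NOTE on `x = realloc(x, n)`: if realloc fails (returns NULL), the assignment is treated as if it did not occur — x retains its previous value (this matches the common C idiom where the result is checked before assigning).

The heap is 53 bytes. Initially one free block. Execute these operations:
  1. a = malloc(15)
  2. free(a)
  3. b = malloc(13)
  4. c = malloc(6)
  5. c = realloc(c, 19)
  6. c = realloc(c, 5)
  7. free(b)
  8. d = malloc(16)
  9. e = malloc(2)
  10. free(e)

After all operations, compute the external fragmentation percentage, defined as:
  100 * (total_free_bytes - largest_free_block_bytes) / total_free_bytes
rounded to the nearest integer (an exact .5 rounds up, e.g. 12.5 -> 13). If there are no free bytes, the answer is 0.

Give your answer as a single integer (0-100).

Op 1: a = malloc(15) -> a = 0; heap: [0-14 ALLOC][15-52 FREE]
Op 2: free(a) -> (freed a); heap: [0-52 FREE]
Op 3: b = malloc(13) -> b = 0; heap: [0-12 ALLOC][13-52 FREE]
Op 4: c = malloc(6) -> c = 13; heap: [0-12 ALLOC][13-18 ALLOC][19-52 FREE]
Op 5: c = realloc(c, 19) -> c = 13; heap: [0-12 ALLOC][13-31 ALLOC][32-52 FREE]
Op 6: c = realloc(c, 5) -> c = 13; heap: [0-12 ALLOC][13-17 ALLOC][18-52 FREE]
Op 7: free(b) -> (freed b); heap: [0-12 FREE][13-17 ALLOC][18-52 FREE]
Op 8: d = malloc(16) -> d = 18; heap: [0-12 FREE][13-17 ALLOC][18-33 ALLOC][34-52 FREE]
Op 9: e = malloc(2) -> e = 0; heap: [0-1 ALLOC][2-12 FREE][13-17 ALLOC][18-33 ALLOC][34-52 FREE]
Op 10: free(e) -> (freed e); heap: [0-12 FREE][13-17 ALLOC][18-33 ALLOC][34-52 FREE]
Free blocks: [13 19] total_free=32 largest=19 -> 100*(32-19)/32 = 1300/32 = 40.625 -> rounds to 41

Answer: 41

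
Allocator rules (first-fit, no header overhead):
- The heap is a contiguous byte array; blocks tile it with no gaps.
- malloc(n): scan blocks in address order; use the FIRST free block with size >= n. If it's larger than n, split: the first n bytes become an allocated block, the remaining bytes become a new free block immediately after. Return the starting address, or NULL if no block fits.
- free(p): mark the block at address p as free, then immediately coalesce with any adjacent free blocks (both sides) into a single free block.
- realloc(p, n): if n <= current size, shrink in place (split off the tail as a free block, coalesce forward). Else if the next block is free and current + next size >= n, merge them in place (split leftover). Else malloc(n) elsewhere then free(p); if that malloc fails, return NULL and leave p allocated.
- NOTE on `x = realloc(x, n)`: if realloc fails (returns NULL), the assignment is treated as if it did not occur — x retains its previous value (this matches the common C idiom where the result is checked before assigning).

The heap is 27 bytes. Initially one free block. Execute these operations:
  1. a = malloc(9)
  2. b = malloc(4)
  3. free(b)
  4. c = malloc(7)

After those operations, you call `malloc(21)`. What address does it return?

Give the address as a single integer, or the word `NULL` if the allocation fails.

Answer: NULL

Derivation:
Op 1: a = malloc(9) -> a = 0; heap: [0-8 ALLOC][9-26 FREE]
Op 2: b = malloc(4) -> b = 9; heap: [0-8 ALLOC][9-12 ALLOC][13-26 FREE]
Op 3: free(b) -> (freed b); heap: [0-8 ALLOC][9-26 FREE]
Op 4: c = malloc(7) -> c = 9; heap: [0-8 ALLOC][9-15 ALLOC][16-26 FREE]
malloc(21): first-fit scan over [0-8 ALLOC][9-15 ALLOC][16-26 FREE] -> NULL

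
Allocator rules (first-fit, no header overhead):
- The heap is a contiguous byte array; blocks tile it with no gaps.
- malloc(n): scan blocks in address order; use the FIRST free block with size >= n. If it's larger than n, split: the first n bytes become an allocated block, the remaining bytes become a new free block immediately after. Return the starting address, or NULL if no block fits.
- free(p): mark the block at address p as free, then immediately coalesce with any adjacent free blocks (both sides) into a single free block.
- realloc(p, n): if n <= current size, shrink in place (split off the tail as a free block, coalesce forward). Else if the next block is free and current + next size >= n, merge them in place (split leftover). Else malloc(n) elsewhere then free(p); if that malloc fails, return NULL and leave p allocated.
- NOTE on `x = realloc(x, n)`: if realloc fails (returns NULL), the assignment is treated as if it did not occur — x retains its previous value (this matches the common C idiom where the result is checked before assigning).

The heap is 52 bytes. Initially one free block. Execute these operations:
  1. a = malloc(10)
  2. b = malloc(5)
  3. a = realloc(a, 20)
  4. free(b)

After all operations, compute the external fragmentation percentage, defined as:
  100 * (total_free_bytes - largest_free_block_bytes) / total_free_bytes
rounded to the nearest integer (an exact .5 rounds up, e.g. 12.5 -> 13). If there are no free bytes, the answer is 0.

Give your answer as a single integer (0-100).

Op 1: a = malloc(10) -> a = 0; heap: [0-9 ALLOC][10-51 FREE]
Op 2: b = malloc(5) -> b = 10; heap: [0-9 ALLOC][10-14 ALLOC][15-51 FREE]
Op 3: a = realloc(a, 20) -> a = 15; heap: [0-9 FREE][10-14 ALLOC][15-34 ALLOC][35-51 FREE]
Op 4: free(b) -> (freed b); heap: [0-14 FREE][15-34 ALLOC][35-51 FREE]
Free blocks: [15 17] total_free=32 largest=17 -> 100*(32-17)/32 = 1500/32 = 46.875 -> rounds to 47

Answer: 47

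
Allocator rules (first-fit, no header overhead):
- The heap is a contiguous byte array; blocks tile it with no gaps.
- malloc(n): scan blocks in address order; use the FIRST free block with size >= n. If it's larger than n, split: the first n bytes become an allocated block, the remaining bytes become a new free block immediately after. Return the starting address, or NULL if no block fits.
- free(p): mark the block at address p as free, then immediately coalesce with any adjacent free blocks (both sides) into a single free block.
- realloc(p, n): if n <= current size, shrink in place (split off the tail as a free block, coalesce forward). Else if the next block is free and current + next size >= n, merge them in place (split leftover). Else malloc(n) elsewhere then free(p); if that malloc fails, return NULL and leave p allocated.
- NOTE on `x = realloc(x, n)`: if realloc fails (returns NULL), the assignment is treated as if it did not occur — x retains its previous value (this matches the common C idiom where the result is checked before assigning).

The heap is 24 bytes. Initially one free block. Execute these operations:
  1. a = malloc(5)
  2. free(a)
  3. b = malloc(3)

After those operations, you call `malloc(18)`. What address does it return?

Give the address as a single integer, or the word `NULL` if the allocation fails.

Op 1: a = malloc(5) -> a = 0; heap: [0-4 ALLOC][5-23 FREE]
Op 2: free(a) -> (freed a); heap: [0-23 FREE]
Op 3: b = malloc(3) -> b = 0; heap: [0-2 ALLOC][3-23 FREE]
malloc(18): first-fit scan over [0-2 ALLOC][3-23 FREE] -> 3

Answer: 3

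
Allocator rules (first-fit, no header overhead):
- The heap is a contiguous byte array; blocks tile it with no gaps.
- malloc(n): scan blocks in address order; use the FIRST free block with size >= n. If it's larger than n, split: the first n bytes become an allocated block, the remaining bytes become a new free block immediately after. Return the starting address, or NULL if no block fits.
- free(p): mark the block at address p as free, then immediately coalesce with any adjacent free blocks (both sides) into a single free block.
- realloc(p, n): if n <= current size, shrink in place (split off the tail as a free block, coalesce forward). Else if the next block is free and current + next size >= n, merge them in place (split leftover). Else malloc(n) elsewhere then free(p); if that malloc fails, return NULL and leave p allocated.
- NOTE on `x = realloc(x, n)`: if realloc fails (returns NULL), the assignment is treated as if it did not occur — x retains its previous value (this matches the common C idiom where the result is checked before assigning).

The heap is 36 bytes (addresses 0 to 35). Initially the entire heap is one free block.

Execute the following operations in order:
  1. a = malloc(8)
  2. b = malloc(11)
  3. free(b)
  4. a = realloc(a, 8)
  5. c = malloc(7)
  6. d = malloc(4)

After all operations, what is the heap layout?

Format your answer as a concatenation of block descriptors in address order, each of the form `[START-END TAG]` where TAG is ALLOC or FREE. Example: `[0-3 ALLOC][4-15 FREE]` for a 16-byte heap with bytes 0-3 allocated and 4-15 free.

Answer: [0-7 ALLOC][8-14 ALLOC][15-18 ALLOC][19-35 FREE]

Derivation:
Op 1: a = malloc(8) -> a = 0; heap: [0-7 ALLOC][8-35 FREE]
Op 2: b = malloc(11) -> b = 8; heap: [0-7 ALLOC][8-18 ALLOC][19-35 FREE]
Op 3: free(b) -> (freed b); heap: [0-7 ALLOC][8-35 FREE]
Op 4: a = realloc(a, 8) -> a = 0; heap: [0-7 ALLOC][8-35 FREE]
Op 5: c = malloc(7) -> c = 8; heap: [0-7 ALLOC][8-14 ALLOC][15-35 FREE]
Op 6: d = malloc(4) -> d = 15; heap: [0-7 ALLOC][8-14 ALLOC][15-18 ALLOC][19-35 FREE]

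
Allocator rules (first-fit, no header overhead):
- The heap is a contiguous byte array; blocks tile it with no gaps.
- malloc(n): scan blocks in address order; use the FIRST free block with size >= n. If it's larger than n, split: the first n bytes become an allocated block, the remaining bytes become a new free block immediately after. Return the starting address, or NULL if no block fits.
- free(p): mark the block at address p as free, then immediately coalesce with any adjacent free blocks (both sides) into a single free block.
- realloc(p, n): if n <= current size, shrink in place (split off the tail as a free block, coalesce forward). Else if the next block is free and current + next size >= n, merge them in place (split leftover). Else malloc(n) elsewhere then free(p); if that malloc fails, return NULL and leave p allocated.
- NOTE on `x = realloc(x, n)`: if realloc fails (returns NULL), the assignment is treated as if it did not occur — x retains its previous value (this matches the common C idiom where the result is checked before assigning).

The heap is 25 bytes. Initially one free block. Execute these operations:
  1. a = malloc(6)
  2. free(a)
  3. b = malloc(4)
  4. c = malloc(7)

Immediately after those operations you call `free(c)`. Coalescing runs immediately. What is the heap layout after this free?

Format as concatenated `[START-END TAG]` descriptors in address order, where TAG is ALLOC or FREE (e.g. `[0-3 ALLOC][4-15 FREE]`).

Op 1: a = malloc(6) -> a = 0; heap: [0-5 ALLOC][6-24 FREE]
Op 2: free(a) -> (freed a); heap: [0-24 FREE]
Op 3: b = malloc(4) -> b = 0; heap: [0-3 ALLOC][4-24 FREE]
Op 4: c = malloc(7) -> c = 4; heap: [0-3 ALLOC][4-10 ALLOC][11-24 FREE]
free(c): c = 4 -> block [4-10 ALLOC]; mark free, coalesce with adjacent free neighbors -> [0-3 ALLOC][4-24 FREE]

Answer: [0-3 ALLOC][4-24 FREE]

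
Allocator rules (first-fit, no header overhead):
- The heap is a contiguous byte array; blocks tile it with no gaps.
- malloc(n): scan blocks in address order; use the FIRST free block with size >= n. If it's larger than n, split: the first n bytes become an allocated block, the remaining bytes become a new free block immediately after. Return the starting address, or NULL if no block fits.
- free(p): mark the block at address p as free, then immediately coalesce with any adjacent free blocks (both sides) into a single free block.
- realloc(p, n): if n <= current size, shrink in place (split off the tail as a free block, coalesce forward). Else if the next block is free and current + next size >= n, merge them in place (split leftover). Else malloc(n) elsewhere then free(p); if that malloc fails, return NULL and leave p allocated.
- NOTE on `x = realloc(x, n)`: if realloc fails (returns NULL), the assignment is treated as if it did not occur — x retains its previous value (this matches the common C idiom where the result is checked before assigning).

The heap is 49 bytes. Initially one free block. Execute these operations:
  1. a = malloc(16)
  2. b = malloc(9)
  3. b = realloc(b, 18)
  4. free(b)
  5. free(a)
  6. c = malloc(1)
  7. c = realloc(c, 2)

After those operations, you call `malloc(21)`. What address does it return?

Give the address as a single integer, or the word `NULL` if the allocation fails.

Answer: 2

Derivation:
Op 1: a = malloc(16) -> a = 0; heap: [0-15 ALLOC][16-48 FREE]
Op 2: b = malloc(9) -> b = 16; heap: [0-15 ALLOC][16-24 ALLOC][25-48 FREE]
Op 3: b = realloc(b, 18) -> b = 16; heap: [0-15 ALLOC][16-33 ALLOC][34-48 FREE]
Op 4: free(b) -> (freed b); heap: [0-15 ALLOC][16-48 FREE]
Op 5: free(a) -> (freed a); heap: [0-48 FREE]
Op 6: c = malloc(1) -> c = 0; heap: [0-0 ALLOC][1-48 FREE]
Op 7: c = realloc(c, 2) -> c = 0; heap: [0-1 ALLOC][2-48 FREE]
malloc(21): first-fit scan over [0-1 ALLOC][2-48 FREE] -> 2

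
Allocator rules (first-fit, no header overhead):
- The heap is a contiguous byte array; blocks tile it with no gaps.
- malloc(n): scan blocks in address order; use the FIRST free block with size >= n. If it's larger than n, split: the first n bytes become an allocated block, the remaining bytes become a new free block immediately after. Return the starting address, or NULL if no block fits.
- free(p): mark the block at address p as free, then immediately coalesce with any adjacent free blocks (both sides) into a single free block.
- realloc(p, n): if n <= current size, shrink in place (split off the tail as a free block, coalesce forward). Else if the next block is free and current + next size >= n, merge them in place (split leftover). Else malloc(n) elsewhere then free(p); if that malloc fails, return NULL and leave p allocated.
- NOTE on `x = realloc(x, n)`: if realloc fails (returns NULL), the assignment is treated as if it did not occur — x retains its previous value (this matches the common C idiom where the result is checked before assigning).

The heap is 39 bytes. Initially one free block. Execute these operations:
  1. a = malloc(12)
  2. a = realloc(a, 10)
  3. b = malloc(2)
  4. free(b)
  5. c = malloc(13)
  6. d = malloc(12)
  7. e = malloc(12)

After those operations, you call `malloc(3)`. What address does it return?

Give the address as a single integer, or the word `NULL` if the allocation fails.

Answer: 35

Derivation:
Op 1: a = malloc(12) -> a = 0; heap: [0-11 ALLOC][12-38 FREE]
Op 2: a = realloc(a, 10) -> a = 0; heap: [0-9 ALLOC][10-38 FREE]
Op 3: b = malloc(2) -> b = 10; heap: [0-9 ALLOC][10-11 ALLOC][12-38 FREE]
Op 4: free(b) -> (freed b); heap: [0-9 ALLOC][10-38 FREE]
Op 5: c = malloc(13) -> c = 10; heap: [0-9 ALLOC][10-22 ALLOC][23-38 FREE]
Op 6: d = malloc(12) -> d = 23; heap: [0-9 ALLOC][10-22 ALLOC][23-34 ALLOC][35-38 FREE]
Op 7: e = malloc(12) -> e = NULL; heap: [0-9 ALLOC][10-22 ALLOC][23-34 ALLOC][35-38 FREE]
malloc(3): first-fit scan over [0-9 ALLOC][10-22 ALLOC][23-34 ALLOC][35-38 FREE] -> 35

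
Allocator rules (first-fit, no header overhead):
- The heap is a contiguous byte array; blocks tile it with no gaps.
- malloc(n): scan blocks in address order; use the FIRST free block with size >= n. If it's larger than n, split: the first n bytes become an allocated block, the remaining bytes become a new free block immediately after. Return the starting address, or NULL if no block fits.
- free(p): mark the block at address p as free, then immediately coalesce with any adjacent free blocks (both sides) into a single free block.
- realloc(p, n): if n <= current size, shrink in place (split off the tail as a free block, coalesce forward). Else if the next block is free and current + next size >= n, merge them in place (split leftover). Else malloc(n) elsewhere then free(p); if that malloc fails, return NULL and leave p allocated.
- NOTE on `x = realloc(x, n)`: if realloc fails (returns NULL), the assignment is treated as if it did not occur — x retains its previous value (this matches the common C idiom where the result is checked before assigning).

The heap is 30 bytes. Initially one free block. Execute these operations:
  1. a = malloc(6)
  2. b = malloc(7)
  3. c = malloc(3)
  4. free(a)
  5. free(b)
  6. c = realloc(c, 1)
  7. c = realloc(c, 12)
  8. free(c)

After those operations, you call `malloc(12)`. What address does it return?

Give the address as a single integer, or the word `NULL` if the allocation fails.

Answer: 0

Derivation:
Op 1: a = malloc(6) -> a = 0; heap: [0-5 ALLOC][6-29 FREE]
Op 2: b = malloc(7) -> b = 6; heap: [0-5 ALLOC][6-12 ALLOC][13-29 FREE]
Op 3: c = malloc(3) -> c = 13; heap: [0-5 ALLOC][6-12 ALLOC][13-15 ALLOC][16-29 FREE]
Op 4: free(a) -> (freed a); heap: [0-5 FREE][6-12 ALLOC][13-15 ALLOC][16-29 FREE]
Op 5: free(b) -> (freed b); heap: [0-12 FREE][13-15 ALLOC][16-29 FREE]
Op 6: c = realloc(c, 1) -> c = 13; heap: [0-12 FREE][13-13 ALLOC][14-29 FREE]
Op 7: c = realloc(c, 12) -> c = 13; heap: [0-12 FREE][13-24 ALLOC][25-29 FREE]
Op 8: free(c) -> (freed c); heap: [0-29 FREE]
malloc(12): first-fit scan over [0-29 FREE] -> 0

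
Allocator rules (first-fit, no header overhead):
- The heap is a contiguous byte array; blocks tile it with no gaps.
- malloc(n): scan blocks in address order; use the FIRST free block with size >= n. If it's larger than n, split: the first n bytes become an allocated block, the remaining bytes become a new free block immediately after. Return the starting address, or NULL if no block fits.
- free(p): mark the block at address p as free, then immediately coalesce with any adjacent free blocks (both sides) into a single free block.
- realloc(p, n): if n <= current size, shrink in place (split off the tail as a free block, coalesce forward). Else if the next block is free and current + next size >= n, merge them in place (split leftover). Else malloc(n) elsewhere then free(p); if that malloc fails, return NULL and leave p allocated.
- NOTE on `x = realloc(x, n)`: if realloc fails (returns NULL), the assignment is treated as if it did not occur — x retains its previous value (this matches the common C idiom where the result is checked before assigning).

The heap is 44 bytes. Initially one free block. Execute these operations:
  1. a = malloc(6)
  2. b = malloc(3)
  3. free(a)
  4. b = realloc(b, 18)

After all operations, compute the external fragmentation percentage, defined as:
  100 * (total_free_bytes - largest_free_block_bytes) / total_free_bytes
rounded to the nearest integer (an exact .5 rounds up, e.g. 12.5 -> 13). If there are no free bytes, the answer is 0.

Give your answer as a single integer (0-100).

Op 1: a = malloc(6) -> a = 0; heap: [0-5 ALLOC][6-43 FREE]
Op 2: b = malloc(3) -> b = 6; heap: [0-5 ALLOC][6-8 ALLOC][9-43 FREE]
Op 3: free(a) -> (freed a); heap: [0-5 FREE][6-8 ALLOC][9-43 FREE]
Op 4: b = realloc(b, 18) -> b = 6; heap: [0-5 FREE][6-23 ALLOC][24-43 FREE]
Free blocks: [6 20] total_free=26 largest=20 -> 100*(26-20)/26 = 600/26 ≈ 23.077 -> rounds to 23

Answer: 23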